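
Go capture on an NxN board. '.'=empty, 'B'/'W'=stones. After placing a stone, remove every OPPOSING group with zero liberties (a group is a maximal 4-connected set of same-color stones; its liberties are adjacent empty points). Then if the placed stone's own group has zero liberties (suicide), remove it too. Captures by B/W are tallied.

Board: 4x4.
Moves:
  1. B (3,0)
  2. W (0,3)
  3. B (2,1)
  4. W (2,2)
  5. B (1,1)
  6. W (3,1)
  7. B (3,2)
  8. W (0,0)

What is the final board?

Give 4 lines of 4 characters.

Answer: W..W
.B..
.BW.
B.B.

Derivation:
Move 1: B@(3,0) -> caps B=0 W=0
Move 2: W@(0,3) -> caps B=0 W=0
Move 3: B@(2,1) -> caps B=0 W=0
Move 4: W@(2,2) -> caps B=0 W=0
Move 5: B@(1,1) -> caps B=0 W=0
Move 6: W@(3,1) -> caps B=0 W=0
Move 7: B@(3,2) -> caps B=1 W=0
Move 8: W@(0,0) -> caps B=1 W=0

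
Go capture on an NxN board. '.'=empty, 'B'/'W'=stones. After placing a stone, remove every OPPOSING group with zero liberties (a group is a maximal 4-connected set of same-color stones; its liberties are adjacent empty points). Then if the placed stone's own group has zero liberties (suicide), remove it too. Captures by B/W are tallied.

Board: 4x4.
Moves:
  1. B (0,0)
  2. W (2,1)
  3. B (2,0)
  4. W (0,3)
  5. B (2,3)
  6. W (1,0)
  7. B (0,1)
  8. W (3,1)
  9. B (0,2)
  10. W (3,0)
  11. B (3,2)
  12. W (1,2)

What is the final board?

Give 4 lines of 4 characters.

Move 1: B@(0,0) -> caps B=0 W=0
Move 2: W@(2,1) -> caps B=0 W=0
Move 3: B@(2,0) -> caps B=0 W=0
Move 4: W@(0,3) -> caps B=0 W=0
Move 5: B@(2,3) -> caps B=0 W=0
Move 6: W@(1,0) -> caps B=0 W=0
Move 7: B@(0,1) -> caps B=0 W=0
Move 8: W@(3,1) -> caps B=0 W=0
Move 9: B@(0,2) -> caps B=0 W=0
Move 10: W@(3,0) -> caps B=0 W=1
Move 11: B@(3,2) -> caps B=0 W=1
Move 12: W@(1,2) -> caps B=0 W=1

Answer: BBBW
W.W.
.W.B
WWB.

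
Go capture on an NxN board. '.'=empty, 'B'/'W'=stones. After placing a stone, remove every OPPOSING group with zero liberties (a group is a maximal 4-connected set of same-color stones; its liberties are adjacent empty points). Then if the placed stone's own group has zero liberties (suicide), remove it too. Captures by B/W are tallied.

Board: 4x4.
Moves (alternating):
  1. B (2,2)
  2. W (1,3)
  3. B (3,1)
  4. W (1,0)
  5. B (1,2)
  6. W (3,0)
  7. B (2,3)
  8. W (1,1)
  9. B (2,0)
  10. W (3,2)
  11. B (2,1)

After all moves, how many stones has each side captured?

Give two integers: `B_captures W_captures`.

Answer: 1 0

Derivation:
Move 1: B@(2,2) -> caps B=0 W=0
Move 2: W@(1,3) -> caps B=0 W=0
Move 3: B@(3,1) -> caps B=0 W=0
Move 4: W@(1,0) -> caps B=0 W=0
Move 5: B@(1,2) -> caps B=0 W=0
Move 6: W@(3,0) -> caps B=0 W=0
Move 7: B@(2,3) -> caps B=0 W=0
Move 8: W@(1,1) -> caps B=0 W=0
Move 9: B@(2,0) -> caps B=1 W=0
Move 10: W@(3,2) -> caps B=1 W=0
Move 11: B@(2,1) -> caps B=1 W=0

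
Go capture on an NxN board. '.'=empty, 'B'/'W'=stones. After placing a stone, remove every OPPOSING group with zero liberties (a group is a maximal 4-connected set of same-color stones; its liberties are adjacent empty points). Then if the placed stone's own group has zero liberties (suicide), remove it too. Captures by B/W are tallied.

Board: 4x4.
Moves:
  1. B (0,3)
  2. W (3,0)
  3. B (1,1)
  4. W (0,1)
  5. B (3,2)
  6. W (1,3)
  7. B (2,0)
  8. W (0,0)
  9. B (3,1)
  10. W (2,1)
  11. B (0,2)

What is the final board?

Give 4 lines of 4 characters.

Answer: WWBB
.B.W
BW..
.BB.

Derivation:
Move 1: B@(0,3) -> caps B=0 W=0
Move 2: W@(3,0) -> caps B=0 W=0
Move 3: B@(1,1) -> caps B=0 W=0
Move 4: W@(0,1) -> caps B=0 W=0
Move 5: B@(3,2) -> caps B=0 W=0
Move 6: W@(1,3) -> caps B=0 W=0
Move 7: B@(2,0) -> caps B=0 W=0
Move 8: W@(0,0) -> caps B=0 W=0
Move 9: B@(3,1) -> caps B=1 W=0
Move 10: W@(2,1) -> caps B=1 W=0
Move 11: B@(0,2) -> caps B=1 W=0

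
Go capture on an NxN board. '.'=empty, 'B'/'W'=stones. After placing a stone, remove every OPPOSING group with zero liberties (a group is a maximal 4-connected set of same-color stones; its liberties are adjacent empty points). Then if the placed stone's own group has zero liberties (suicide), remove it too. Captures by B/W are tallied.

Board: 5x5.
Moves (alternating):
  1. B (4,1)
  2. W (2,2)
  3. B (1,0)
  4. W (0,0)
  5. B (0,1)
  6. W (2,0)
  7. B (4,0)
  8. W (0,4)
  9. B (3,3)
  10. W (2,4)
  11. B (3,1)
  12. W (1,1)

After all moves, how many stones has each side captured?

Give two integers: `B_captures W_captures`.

Answer: 1 0

Derivation:
Move 1: B@(4,1) -> caps B=0 W=0
Move 2: W@(2,2) -> caps B=0 W=0
Move 3: B@(1,0) -> caps B=0 W=0
Move 4: W@(0,0) -> caps B=0 W=0
Move 5: B@(0,1) -> caps B=1 W=0
Move 6: W@(2,0) -> caps B=1 W=0
Move 7: B@(4,0) -> caps B=1 W=0
Move 8: W@(0,4) -> caps B=1 W=0
Move 9: B@(3,3) -> caps B=1 W=0
Move 10: W@(2,4) -> caps B=1 W=0
Move 11: B@(3,1) -> caps B=1 W=0
Move 12: W@(1,1) -> caps B=1 W=0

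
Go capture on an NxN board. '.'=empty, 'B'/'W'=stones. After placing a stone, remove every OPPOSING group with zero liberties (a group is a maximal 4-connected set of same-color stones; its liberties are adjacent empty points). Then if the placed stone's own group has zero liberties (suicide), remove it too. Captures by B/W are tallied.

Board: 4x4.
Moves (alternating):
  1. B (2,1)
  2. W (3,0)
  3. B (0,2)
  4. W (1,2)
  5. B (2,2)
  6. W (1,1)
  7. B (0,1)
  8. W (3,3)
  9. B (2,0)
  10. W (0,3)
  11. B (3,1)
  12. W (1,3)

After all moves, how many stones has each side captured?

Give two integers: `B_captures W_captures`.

Move 1: B@(2,1) -> caps B=0 W=0
Move 2: W@(3,0) -> caps B=0 W=0
Move 3: B@(0,2) -> caps B=0 W=0
Move 4: W@(1,2) -> caps B=0 W=0
Move 5: B@(2,2) -> caps B=0 W=0
Move 6: W@(1,1) -> caps B=0 W=0
Move 7: B@(0,1) -> caps B=0 W=0
Move 8: W@(3,3) -> caps B=0 W=0
Move 9: B@(2,0) -> caps B=0 W=0
Move 10: W@(0,3) -> caps B=0 W=0
Move 11: B@(3,1) -> caps B=1 W=0
Move 12: W@(1,3) -> caps B=1 W=0

Answer: 1 0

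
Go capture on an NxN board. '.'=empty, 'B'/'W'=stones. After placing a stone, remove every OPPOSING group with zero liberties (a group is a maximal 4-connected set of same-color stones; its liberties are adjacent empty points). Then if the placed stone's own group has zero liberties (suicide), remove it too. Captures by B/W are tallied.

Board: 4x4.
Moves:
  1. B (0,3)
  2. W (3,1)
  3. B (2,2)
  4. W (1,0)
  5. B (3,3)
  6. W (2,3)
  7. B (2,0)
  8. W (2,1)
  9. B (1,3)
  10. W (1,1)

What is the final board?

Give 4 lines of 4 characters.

Answer: ...B
WW.B
BWB.
.W.B

Derivation:
Move 1: B@(0,3) -> caps B=0 W=0
Move 2: W@(3,1) -> caps B=0 W=0
Move 3: B@(2,2) -> caps B=0 W=0
Move 4: W@(1,0) -> caps B=0 W=0
Move 5: B@(3,3) -> caps B=0 W=0
Move 6: W@(2,3) -> caps B=0 W=0
Move 7: B@(2,0) -> caps B=0 W=0
Move 8: W@(2,1) -> caps B=0 W=0
Move 9: B@(1,3) -> caps B=1 W=0
Move 10: W@(1,1) -> caps B=1 W=0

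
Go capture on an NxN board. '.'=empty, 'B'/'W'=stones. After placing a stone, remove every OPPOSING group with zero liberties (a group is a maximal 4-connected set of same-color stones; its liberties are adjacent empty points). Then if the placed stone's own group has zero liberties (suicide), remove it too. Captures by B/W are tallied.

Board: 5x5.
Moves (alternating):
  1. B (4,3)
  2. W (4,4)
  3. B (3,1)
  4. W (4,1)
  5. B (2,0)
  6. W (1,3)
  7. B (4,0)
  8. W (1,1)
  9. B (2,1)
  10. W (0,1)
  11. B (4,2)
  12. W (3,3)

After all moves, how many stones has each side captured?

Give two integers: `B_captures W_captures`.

Move 1: B@(4,3) -> caps B=0 W=0
Move 2: W@(4,4) -> caps B=0 W=0
Move 3: B@(3,1) -> caps B=0 W=0
Move 4: W@(4,1) -> caps B=0 W=0
Move 5: B@(2,0) -> caps B=0 W=0
Move 6: W@(1,3) -> caps B=0 W=0
Move 7: B@(4,0) -> caps B=0 W=0
Move 8: W@(1,1) -> caps B=0 W=0
Move 9: B@(2,1) -> caps B=0 W=0
Move 10: W@(0,1) -> caps B=0 W=0
Move 11: B@(4,2) -> caps B=1 W=0
Move 12: W@(3,3) -> caps B=1 W=0

Answer: 1 0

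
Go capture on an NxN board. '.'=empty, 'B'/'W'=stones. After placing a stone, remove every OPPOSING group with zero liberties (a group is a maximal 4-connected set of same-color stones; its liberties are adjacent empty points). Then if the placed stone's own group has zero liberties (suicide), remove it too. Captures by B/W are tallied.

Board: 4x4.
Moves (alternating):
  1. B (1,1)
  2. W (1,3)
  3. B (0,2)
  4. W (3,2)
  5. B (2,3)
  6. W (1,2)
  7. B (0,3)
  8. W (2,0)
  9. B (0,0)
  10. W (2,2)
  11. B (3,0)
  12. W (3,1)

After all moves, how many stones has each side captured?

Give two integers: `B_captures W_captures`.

Answer: 0 1

Derivation:
Move 1: B@(1,1) -> caps B=0 W=0
Move 2: W@(1,3) -> caps B=0 W=0
Move 3: B@(0,2) -> caps B=0 W=0
Move 4: W@(3,2) -> caps B=0 W=0
Move 5: B@(2,3) -> caps B=0 W=0
Move 6: W@(1,2) -> caps B=0 W=0
Move 7: B@(0,3) -> caps B=0 W=0
Move 8: W@(2,0) -> caps B=0 W=0
Move 9: B@(0,0) -> caps B=0 W=0
Move 10: W@(2,2) -> caps B=0 W=0
Move 11: B@(3,0) -> caps B=0 W=0
Move 12: W@(3,1) -> caps B=0 W=1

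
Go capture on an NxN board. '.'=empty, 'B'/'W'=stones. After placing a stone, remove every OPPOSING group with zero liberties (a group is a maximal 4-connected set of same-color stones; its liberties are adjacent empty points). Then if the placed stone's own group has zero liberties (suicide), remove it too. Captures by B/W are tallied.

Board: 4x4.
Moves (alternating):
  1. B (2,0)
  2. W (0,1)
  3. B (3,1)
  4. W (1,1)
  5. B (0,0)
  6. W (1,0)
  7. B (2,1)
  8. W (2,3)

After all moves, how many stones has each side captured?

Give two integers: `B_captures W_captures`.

Answer: 0 1

Derivation:
Move 1: B@(2,0) -> caps B=0 W=0
Move 2: W@(0,1) -> caps B=0 W=0
Move 3: B@(3,1) -> caps B=0 W=0
Move 4: W@(1,1) -> caps B=0 W=0
Move 5: B@(0,0) -> caps B=0 W=0
Move 6: W@(1,0) -> caps B=0 W=1
Move 7: B@(2,1) -> caps B=0 W=1
Move 8: W@(2,3) -> caps B=0 W=1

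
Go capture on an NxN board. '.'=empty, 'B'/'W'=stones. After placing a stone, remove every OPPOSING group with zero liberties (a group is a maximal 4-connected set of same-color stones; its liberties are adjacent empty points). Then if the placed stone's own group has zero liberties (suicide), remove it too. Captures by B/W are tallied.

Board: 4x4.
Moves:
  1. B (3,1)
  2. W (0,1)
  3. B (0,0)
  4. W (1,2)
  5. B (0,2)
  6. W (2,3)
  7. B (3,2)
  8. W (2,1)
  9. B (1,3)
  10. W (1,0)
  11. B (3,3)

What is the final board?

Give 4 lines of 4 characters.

Move 1: B@(3,1) -> caps B=0 W=0
Move 2: W@(0,1) -> caps B=0 W=0
Move 3: B@(0,0) -> caps B=0 W=0
Move 4: W@(1,2) -> caps B=0 W=0
Move 5: B@(0,2) -> caps B=0 W=0
Move 6: W@(2,3) -> caps B=0 W=0
Move 7: B@(3,2) -> caps B=0 W=0
Move 8: W@(2,1) -> caps B=0 W=0
Move 9: B@(1,3) -> caps B=0 W=0
Move 10: W@(1,0) -> caps B=0 W=1
Move 11: B@(3,3) -> caps B=0 W=1

Answer: .WB.
W.WB
.W.W
.BBB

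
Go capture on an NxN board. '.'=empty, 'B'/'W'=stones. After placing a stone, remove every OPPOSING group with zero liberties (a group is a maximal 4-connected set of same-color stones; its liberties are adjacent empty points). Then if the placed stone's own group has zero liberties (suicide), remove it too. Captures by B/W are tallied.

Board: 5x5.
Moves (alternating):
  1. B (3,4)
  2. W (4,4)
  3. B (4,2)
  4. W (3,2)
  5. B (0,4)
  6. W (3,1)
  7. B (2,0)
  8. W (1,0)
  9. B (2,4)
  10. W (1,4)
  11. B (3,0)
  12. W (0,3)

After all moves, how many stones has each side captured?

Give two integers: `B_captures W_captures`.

Answer: 0 1

Derivation:
Move 1: B@(3,4) -> caps B=0 W=0
Move 2: W@(4,4) -> caps B=0 W=0
Move 3: B@(4,2) -> caps B=0 W=0
Move 4: W@(3,2) -> caps B=0 W=0
Move 5: B@(0,4) -> caps B=0 W=0
Move 6: W@(3,1) -> caps B=0 W=0
Move 7: B@(2,0) -> caps B=0 W=0
Move 8: W@(1,0) -> caps B=0 W=0
Move 9: B@(2,4) -> caps B=0 W=0
Move 10: W@(1,4) -> caps B=0 W=0
Move 11: B@(3,0) -> caps B=0 W=0
Move 12: W@(0,3) -> caps B=0 W=1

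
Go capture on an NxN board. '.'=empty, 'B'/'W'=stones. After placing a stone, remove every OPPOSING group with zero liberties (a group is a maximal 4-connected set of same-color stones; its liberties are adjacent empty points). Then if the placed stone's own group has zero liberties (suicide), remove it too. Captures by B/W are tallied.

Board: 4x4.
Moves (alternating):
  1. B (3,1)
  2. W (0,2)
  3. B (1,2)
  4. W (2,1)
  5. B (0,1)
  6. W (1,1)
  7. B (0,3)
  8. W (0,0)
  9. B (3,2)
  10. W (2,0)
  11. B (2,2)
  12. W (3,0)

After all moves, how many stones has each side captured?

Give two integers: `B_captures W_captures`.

Answer: 1 0

Derivation:
Move 1: B@(3,1) -> caps B=0 W=0
Move 2: W@(0,2) -> caps B=0 W=0
Move 3: B@(1,2) -> caps B=0 W=0
Move 4: W@(2,1) -> caps B=0 W=0
Move 5: B@(0,1) -> caps B=0 W=0
Move 6: W@(1,1) -> caps B=0 W=0
Move 7: B@(0,3) -> caps B=1 W=0
Move 8: W@(0,0) -> caps B=1 W=0
Move 9: B@(3,2) -> caps B=1 W=0
Move 10: W@(2,0) -> caps B=1 W=0
Move 11: B@(2,2) -> caps B=1 W=0
Move 12: W@(3,0) -> caps B=1 W=0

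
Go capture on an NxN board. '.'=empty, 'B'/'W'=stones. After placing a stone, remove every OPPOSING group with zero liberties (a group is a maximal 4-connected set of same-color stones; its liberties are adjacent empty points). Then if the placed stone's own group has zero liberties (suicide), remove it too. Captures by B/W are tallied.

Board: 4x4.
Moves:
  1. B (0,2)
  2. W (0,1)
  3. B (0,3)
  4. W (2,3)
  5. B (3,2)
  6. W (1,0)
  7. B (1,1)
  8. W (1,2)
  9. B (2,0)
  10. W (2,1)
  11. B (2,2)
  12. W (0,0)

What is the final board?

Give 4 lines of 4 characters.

Answer: WWBB
W.W.
BWBW
..B.

Derivation:
Move 1: B@(0,2) -> caps B=0 W=0
Move 2: W@(0,1) -> caps B=0 W=0
Move 3: B@(0,3) -> caps B=0 W=0
Move 4: W@(2,3) -> caps B=0 W=0
Move 5: B@(3,2) -> caps B=0 W=0
Move 6: W@(1,0) -> caps B=0 W=0
Move 7: B@(1,1) -> caps B=0 W=0
Move 8: W@(1,2) -> caps B=0 W=0
Move 9: B@(2,0) -> caps B=0 W=0
Move 10: W@(2,1) -> caps B=0 W=1
Move 11: B@(2,2) -> caps B=0 W=1
Move 12: W@(0,0) -> caps B=0 W=1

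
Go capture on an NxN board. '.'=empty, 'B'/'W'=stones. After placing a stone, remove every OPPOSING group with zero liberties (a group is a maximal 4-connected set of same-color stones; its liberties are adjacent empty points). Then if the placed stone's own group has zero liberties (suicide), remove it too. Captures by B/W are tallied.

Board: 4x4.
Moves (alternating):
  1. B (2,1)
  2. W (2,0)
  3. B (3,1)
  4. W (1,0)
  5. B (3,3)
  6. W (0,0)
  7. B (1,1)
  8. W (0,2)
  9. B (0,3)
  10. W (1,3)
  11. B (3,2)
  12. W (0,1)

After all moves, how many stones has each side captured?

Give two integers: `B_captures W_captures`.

Move 1: B@(2,1) -> caps B=0 W=0
Move 2: W@(2,0) -> caps B=0 W=0
Move 3: B@(3,1) -> caps B=0 W=0
Move 4: W@(1,0) -> caps B=0 W=0
Move 5: B@(3,3) -> caps B=0 W=0
Move 6: W@(0,0) -> caps B=0 W=0
Move 7: B@(1,1) -> caps B=0 W=0
Move 8: W@(0,2) -> caps B=0 W=0
Move 9: B@(0,3) -> caps B=0 W=0
Move 10: W@(1,3) -> caps B=0 W=1
Move 11: B@(3,2) -> caps B=0 W=1
Move 12: W@(0,1) -> caps B=0 W=1

Answer: 0 1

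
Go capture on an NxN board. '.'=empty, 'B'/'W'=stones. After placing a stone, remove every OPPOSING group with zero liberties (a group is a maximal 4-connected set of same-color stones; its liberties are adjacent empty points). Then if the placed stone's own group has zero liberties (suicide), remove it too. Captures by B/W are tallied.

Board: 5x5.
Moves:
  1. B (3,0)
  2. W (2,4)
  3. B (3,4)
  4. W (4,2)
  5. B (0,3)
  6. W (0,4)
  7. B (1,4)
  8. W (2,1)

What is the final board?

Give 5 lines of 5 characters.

Answer: ...B.
....B
.W..W
B...B
..W..

Derivation:
Move 1: B@(3,0) -> caps B=0 W=0
Move 2: W@(2,4) -> caps B=0 W=0
Move 3: B@(3,4) -> caps B=0 W=0
Move 4: W@(4,2) -> caps B=0 W=0
Move 5: B@(0,3) -> caps B=0 W=0
Move 6: W@(0,4) -> caps B=0 W=0
Move 7: B@(1,4) -> caps B=1 W=0
Move 8: W@(2,1) -> caps B=1 W=0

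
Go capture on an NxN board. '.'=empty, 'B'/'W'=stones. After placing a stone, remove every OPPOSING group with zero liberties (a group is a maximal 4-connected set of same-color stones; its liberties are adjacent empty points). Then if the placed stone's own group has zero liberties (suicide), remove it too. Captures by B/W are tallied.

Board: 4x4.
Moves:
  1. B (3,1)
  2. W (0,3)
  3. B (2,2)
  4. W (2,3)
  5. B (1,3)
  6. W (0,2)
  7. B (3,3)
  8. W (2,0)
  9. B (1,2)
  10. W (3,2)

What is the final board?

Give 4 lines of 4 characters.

Answer: ..WW
..BB
W.B.
.B.B

Derivation:
Move 1: B@(3,1) -> caps B=0 W=0
Move 2: W@(0,3) -> caps B=0 W=0
Move 3: B@(2,2) -> caps B=0 W=0
Move 4: W@(2,3) -> caps B=0 W=0
Move 5: B@(1,3) -> caps B=0 W=0
Move 6: W@(0,2) -> caps B=0 W=0
Move 7: B@(3,3) -> caps B=1 W=0
Move 8: W@(2,0) -> caps B=1 W=0
Move 9: B@(1,2) -> caps B=1 W=0
Move 10: W@(3,2) -> caps B=1 W=0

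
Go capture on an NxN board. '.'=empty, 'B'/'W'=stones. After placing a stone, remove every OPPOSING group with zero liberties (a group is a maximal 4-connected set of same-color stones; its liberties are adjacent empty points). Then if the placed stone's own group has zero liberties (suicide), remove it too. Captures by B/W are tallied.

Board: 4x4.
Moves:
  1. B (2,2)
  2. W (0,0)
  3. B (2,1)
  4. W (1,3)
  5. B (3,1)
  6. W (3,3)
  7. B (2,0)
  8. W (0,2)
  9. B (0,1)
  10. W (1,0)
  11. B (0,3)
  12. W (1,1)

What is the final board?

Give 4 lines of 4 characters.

Move 1: B@(2,2) -> caps B=0 W=0
Move 2: W@(0,0) -> caps B=0 W=0
Move 3: B@(2,1) -> caps B=0 W=0
Move 4: W@(1,3) -> caps B=0 W=0
Move 5: B@(3,1) -> caps B=0 W=0
Move 6: W@(3,3) -> caps B=0 W=0
Move 7: B@(2,0) -> caps B=0 W=0
Move 8: W@(0,2) -> caps B=0 W=0
Move 9: B@(0,1) -> caps B=0 W=0
Move 10: W@(1,0) -> caps B=0 W=0
Move 11: B@(0,3) -> caps B=0 W=0
Move 12: W@(1,1) -> caps B=0 W=1

Answer: W.W.
WW.W
BBB.
.B.W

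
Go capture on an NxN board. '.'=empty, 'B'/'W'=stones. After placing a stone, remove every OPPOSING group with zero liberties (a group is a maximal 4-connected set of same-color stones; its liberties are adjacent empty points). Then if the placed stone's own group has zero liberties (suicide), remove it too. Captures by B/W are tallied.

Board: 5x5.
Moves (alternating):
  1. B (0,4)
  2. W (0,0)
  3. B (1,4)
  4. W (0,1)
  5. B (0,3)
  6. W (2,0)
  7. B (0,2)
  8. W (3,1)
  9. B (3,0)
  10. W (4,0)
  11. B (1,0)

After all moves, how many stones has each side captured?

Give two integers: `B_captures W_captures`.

Move 1: B@(0,4) -> caps B=0 W=0
Move 2: W@(0,0) -> caps B=0 W=0
Move 3: B@(1,4) -> caps B=0 W=0
Move 4: W@(0,1) -> caps B=0 W=0
Move 5: B@(0,3) -> caps B=0 W=0
Move 6: W@(2,0) -> caps B=0 W=0
Move 7: B@(0,2) -> caps B=0 W=0
Move 8: W@(3,1) -> caps B=0 W=0
Move 9: B@(3,0) -> caps B=0 W=0
Move 10: W@(4,0) -> caps B=0 W=1
Move 11: B@(1,0) -> caps B=0 W=1

Answer: 0 1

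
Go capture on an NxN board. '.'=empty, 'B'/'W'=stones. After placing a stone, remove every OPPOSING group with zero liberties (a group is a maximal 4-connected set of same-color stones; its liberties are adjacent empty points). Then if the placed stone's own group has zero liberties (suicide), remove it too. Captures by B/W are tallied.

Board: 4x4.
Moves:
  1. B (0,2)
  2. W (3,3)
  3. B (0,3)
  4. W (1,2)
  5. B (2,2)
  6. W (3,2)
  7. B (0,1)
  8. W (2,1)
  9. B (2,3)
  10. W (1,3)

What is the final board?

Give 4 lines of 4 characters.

Answer: .BBB
..WW
.W..
..WW

Derivation:
Move 1: B@(0,2) -> caps B=0 W=0
Move 2: W@(3,3) -> caps B=0 W=0
Move 3: B@(0,3) -> caps B=0 W=0
Move 4: W@(1,2) -> caps B=0 W=0
Move 5: B@(2,2) -> caps B=0 W=0
Move 6: W@(3,2) -> caps B=0 W=0
Move 7: B@(0,1) -> caps B=0 W=0
Move 8: W@(2,1) -> caps B=0 W=0
Move 9: B@(2,3) -> caps B=0 W=0
Move 10: W@(1,3) -> caps B=0 W=2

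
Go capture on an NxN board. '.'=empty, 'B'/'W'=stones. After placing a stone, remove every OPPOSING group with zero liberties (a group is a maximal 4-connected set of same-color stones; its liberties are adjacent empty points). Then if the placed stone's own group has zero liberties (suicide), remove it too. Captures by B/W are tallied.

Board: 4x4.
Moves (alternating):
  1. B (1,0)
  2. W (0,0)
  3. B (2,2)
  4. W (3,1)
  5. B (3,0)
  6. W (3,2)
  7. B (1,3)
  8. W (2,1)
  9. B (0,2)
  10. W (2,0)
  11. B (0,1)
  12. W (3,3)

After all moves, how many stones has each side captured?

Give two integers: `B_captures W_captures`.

Answer: 1 1

Derivation:
Move 1: B@(1,0) -> caps B=0 W=0
Move 2: W@(0,0) -> caps B=0 W=0
Move 3: B@(2,2) -> caps B=0 W=0
Move 4: W@(3,1) -> caps B=0 W=0
Move 5: B@(3,0) -> caps B=0 W=0
Move 6: W@(3,2) -> caps B=0 W=0
Move 7: B@(1,3) -> caps B=0 W=0
Move 8: W@(2,1) -> caps B=0 W=0
Move 9: B@(0,2) -> caps B=0 W=0
Move 10: W@(2,0) -> caps B=0 W=1
Move 11: B@(0,1) -> caps B=1 W=1
Move 12: W@(3,3) -> caps B=1 W=1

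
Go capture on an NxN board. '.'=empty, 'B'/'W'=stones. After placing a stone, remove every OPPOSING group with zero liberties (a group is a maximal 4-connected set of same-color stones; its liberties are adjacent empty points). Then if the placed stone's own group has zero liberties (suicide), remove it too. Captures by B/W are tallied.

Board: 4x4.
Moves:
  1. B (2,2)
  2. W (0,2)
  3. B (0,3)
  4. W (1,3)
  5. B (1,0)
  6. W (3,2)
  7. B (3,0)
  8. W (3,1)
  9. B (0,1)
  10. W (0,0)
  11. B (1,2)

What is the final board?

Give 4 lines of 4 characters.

Move 1: B@(2,2) -> caps B=0 W=0
Move 2: W@(0,2) -> caps B=0 W=0
Move 3: B@(0,3) -> caps B=0 W=0
Move 4: W@(1,3) -> caps B=0 W=1
Move 5: B@(1,0) -> caps B=0 W=1
Move 6: W@(3,2) -> caps B=0 W=1
Move 7: B@(3,0) -> caps B=0 W=1
Move 8: W@(3,1) -> caps B=0 W=1
Move 9: B@(0,1) -> caps B=0 W=1
Move 10: W@(0,0) -> caps B=0 W=1
Move 11: B@(1,2) -> caps B=0 W=1

Answer: .BW.
B.BW
..B.
BWW.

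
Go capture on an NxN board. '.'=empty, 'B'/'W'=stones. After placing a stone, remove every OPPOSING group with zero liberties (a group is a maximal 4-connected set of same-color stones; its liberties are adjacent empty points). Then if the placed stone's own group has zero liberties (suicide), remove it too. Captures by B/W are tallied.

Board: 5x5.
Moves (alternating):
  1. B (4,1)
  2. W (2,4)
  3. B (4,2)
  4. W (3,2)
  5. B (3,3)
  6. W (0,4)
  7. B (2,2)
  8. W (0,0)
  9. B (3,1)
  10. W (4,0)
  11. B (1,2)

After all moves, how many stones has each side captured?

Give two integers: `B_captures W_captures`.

Move 1: B@(4,1) -> caps B=0 W=0
Move 2: W@(2,4) -> caps B=0 W=0
Move 3: B@(4,2) -> caps B=0 W=0
Move 4: W@(3,2) -> caps B=0 W=0
Move 5: B@(3,3) -> caps B=0 W=0
Move 6: W@(0,4) -> caps B=0 W=0
Move 7: B@(2,2) -> caps B=0 W=0
Move 8: W@(0,0) -> caps B=0 W=0
Move 9: B@(3,1) -> caps B=1 W=0
Move 10: W@(4,0) -> caps B=1 W=0
Move 11: B@(1,2) -> caps B=1 W=0

Answer: 1 0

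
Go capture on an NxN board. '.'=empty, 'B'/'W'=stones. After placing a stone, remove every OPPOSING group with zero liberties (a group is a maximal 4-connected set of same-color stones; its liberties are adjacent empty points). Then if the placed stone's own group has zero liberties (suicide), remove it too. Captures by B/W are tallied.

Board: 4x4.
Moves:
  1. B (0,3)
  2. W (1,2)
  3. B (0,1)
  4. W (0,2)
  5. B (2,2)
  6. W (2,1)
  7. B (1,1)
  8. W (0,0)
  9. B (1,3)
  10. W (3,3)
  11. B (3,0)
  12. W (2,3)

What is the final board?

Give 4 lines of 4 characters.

Answer: WB.B
.B.B
.WBW
B..W

Derivation:
Move 1: B@(0,3) -> caps B=0 W=0
Move 2: W@(1,2) -> caps B=0 W=0
Move 3: B@(0,1) -> caps B=0 W=0
Move 4: W@(0,2) -> caps B=0 W=0
Move 5: B@(2,2) -> caps B=0 W=0
Move 6: W@(2,1) -> caps B=0 W=0
Move 7: B@(1,1) -> caps B=0 W=0
Move 8: W@(0,0) -> caps B=0 W=0
Move 9: B@(1,3) -> caps B=2 W=0
Move 10: W@(3,3) -> caps B=2 W=0
Move 11: B@(3,0) -> caps B=2 W=0
Move 12: W@(2,3) -> caps B=2 W=0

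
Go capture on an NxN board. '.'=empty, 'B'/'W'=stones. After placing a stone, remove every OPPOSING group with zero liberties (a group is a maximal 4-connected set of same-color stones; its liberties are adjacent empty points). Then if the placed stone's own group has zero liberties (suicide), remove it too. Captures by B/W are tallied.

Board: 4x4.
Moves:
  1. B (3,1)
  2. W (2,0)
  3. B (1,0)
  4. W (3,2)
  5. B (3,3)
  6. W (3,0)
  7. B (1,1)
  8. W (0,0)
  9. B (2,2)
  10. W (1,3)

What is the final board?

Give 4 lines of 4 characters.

Answer: W...
BB.W
W.B.
WB.B

Derivation:
Move 1: B@(3,1) -> caps B=0 W=0
Move 2: W@(2,0) -> caps B=0 W=0
Move 3: B@(1,0) -> caps B=0 W=0
Move 4: W@(3,2) -> caps B=0 W=0
Move 5: B@(3,3) -> caps B=0 W=0
Move 6: W@(3,0) -> caps B=0 W=0
Move 7: B@(1,1) -> caps B=0 W=0
Move 8: W@(0,0) -> caps B=0 W=0
Move 9: B@(2,2) -> caps B=1 W=0
Move 10: W@(1,3) -> caps B=1 W=0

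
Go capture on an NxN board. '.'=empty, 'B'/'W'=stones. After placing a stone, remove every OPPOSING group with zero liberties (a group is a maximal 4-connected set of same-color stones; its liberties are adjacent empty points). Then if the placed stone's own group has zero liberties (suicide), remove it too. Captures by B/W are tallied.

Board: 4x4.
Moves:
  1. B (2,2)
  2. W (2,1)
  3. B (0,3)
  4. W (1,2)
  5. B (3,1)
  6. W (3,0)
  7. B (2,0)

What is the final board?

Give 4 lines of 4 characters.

Answer: ...B
..W.
BWB.
.B..

Derivation:
Move 1: B@(2,2) -> caps B=0 W=0
Move 2: W@(2,1) -> caps B=0 W=0
Move 3: B@(0,3) -> caps B=0 W=0
Move 4: W@(1,2) -> caps B=0 W=0
Move 5: B@(3,1) -> caps B=0 W=0
Move 6: W@(3,0) -> caps B=0 W=0
Move 7: B@(2,0) -> caps B=1 W=0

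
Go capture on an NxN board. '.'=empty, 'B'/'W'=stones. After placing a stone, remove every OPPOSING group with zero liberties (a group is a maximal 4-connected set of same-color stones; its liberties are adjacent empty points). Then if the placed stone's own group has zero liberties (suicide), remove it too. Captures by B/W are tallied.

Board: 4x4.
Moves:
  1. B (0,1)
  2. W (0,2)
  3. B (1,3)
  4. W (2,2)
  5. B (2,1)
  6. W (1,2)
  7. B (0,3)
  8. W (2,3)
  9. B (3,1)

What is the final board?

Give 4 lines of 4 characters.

Answer: .BW.
..W.
.BWW
.B..

Derivation:
Move 1: B@(0,1) -> caps B=0 W=0
Move 2: W@(0,2) -> caps B=0 W=0
Move 3: B@(1,3) -> caps B=0 W=0
Move 4: W@(2,2) -> caps B=0 W=0
Move 5: B@(2,1) -> caps B=0 W=0
Move 6: W@(1,2) -> caps B=0 W=0
Move 7: B@(0,3) -> caps B=0 W=0
Move 8: W@(2,3) -> caps B=0 W=2
Move 9: B@(3,1) -> caps B=0 W=2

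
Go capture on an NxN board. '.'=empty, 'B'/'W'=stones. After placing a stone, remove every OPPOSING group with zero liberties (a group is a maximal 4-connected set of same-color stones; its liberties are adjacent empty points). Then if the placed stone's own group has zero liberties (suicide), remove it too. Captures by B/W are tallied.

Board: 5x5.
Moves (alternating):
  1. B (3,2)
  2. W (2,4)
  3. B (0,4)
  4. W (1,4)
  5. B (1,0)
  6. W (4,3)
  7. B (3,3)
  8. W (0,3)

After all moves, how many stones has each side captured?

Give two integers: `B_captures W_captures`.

Move 1: B@(3,2) -> caps B=0 W=0
Move 2: W@(2,4) -> caps B=0 W=0
Move 3: B@(0,4) -> caps B=0 W=0
Move 4: W@(1,4) -> caps B=0 W=0
Move 5: B@(1,0) -> caps B=0 W=0
Move 6: W@(4,3) -> caps B=0 W=0
Move 7: B@(3,3) -> caps B=0 W=0
Move 8: W@(0,3) -> caps B=0 W=1

Answer: 0 1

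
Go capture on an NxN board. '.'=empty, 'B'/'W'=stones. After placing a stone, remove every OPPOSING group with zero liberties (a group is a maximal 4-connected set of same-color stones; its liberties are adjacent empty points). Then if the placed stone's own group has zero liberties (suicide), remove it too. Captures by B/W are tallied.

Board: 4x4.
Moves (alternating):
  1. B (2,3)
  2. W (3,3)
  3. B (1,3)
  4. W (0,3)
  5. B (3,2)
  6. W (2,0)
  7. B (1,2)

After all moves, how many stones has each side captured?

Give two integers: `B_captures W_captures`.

Answer: 1 0

Derivation:
Move 1: B@(2,3) -> caps B=0 W=0
Move 2: W@(3,3) -> caps B=0 W=0
Move 3: B@(1,3) -> caps B=0 W=0
Move 4: W@(0,3) -> caps B=0 W=0
Move 5: B@(3,2) -> caps B=1 W=0
Move 6: W@(2,0) -> caps B=1 W=0
Move 7: B@(1,2) -> caps B=1 W=0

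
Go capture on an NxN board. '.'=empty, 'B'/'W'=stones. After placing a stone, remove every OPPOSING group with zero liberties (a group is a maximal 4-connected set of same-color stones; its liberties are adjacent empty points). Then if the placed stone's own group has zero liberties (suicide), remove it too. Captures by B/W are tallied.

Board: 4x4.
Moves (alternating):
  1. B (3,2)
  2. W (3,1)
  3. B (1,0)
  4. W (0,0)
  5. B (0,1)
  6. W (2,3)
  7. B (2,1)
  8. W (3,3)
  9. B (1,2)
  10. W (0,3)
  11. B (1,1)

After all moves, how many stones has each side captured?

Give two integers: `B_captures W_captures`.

Answer: 1 0

Derivation:
Move 1: B@(3,2) -> caps B=0 W=0
Move 2: W@(3,1) -> caps B=0 W=0
Move 3: B@(1,0) -> caps B=0 W=0
Move 4: W@(0,0) -> caps B=0 W=0
Move 5: B@(0,1) -> caps B=1 W=0
Move 6: W@(2,3) -> caps B=1 W=0
Move 7: B@(2,1) -> caps B=1 W=0
Move 8: W@(3,3) -> caps B=1 W=0
Move 9: B@(1,2) -> caps B=1 W=0
Move 10: W@(0,3) -> caps B=1 W=0
Move 11: B@(1,1) -> caps B=1 W=0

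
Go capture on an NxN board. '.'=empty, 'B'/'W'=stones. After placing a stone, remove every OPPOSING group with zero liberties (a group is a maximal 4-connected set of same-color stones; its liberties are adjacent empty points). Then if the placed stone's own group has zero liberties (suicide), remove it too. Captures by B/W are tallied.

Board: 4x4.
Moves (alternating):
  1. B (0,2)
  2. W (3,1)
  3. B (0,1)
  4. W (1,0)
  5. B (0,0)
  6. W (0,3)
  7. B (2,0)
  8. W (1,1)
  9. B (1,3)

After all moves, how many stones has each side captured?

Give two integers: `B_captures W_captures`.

Move 1: B@(0,2) -> caps B=0 W=0
Move 2: W@(3,1) -> caps B=0 W=0
Move 3: B@(0,1) -> caps B=0 W=0
Move 4: W@(1,0) -> caps B=0 W=0
Move 5: B@(0,0) -> caps B=0 W=0
Move 6: W@(0,3) -> caps B=0 W=0
Move 7: B@(2,0) -> caps B=0 W=0
Move 8: W@(1,1) -> caps B=0 W=0
Move 9: B@(1,3) -> caps B=1 W=0

Answer: 1 0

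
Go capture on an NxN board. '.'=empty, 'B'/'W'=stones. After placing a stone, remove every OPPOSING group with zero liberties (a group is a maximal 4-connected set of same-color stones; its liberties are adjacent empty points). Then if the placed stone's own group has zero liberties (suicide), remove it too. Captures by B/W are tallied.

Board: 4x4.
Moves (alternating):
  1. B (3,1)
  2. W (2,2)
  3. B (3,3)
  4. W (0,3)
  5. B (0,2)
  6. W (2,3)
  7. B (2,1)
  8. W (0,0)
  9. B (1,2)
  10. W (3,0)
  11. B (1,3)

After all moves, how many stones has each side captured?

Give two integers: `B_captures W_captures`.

Answer: 1 0

Derivation:
Move 1: B@(3,1) -> caps B=0 W=0
Move 2: W@(2,2) -> caps B=0 W=0
Move 3: B@(3,3) -> caps B=0 W=0
Move 4: W@(0,3) -> caps B=0 W=0
Move 5: B@(0,2) -> caps B=0 W=0
Move 6: W@(2,3) -> caps B=0 W=0
Move 7: B@(2,1) -> caps B=0 W=0
Move 8: W@(0,0) -> caps B=0 W=0
Move 9: B@(1,2) -> caps B=0 W=0
Move 10: W@(3,0) -> caps B=0 W=0
Move 11: B@(1,3) -> caps B=1 W=0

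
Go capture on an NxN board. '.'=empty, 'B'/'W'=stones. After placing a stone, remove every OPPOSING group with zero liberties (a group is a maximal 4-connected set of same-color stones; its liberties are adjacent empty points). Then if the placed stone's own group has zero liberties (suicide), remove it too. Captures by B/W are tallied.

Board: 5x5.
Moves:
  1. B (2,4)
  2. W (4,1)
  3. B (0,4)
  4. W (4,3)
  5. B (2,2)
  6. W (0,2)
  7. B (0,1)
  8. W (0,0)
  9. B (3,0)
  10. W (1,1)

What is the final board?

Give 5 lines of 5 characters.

Answer: W.W.B
.W...
..B.B
B....
.W.W.

Derivation:
Move 1: B@(2,4) -> caps B=0 W=0
Move 2: W@(4,1) -> caps B=0 W=0
Move 3: B@(0,4) -> caps B=0 W=0
Move 4: W@(4,3) -> caps B=0 W=0
Move 5: B@(2,2) -> caps B=0 W=0
Move 6: W@(0,2) -> caps B=0 W=0
Move 7: B@(0,1) -> caps B=0 W=0
Move 8: W@(0,0) -> caps B=0 W=0
Move 9: B@(3,0) -> caps B=0 W=0
Move 10: W@(1,1) -> caps B=0 W=1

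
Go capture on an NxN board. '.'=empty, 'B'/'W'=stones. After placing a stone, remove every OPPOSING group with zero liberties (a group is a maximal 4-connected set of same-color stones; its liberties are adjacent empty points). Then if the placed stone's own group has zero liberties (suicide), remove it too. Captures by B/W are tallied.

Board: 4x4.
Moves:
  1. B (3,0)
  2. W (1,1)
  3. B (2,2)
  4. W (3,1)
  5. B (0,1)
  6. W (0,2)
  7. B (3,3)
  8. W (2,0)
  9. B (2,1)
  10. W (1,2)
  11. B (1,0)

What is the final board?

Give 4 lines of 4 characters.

Move 1: B@(3,0) -> caps B=0 W=0
Move 2: W@(1,1) -> caps B=0 W=0
Move 3: B@(2,2) -> caps B=0 W=0
Move 4: W@(3,1) -> caps B=0 W=0
Move 5: B@(0,1) -> caps B=0 W=0
Move 6: W@(0,2) -> caps B=0 W=0
Move 7: B@(3,3) -> caps B=0 W=0
Move 8: W@(2,0) -> caps B=0 W=1
Move 9: B@(2,1) -> caps B=0 W=1
Move 10: W@(1,2) -> caps B=0 W=1
Move 11: B@(1,0) -> caps B=0 W=1

Answer: .BW.
BWW.
WBB.
.W.B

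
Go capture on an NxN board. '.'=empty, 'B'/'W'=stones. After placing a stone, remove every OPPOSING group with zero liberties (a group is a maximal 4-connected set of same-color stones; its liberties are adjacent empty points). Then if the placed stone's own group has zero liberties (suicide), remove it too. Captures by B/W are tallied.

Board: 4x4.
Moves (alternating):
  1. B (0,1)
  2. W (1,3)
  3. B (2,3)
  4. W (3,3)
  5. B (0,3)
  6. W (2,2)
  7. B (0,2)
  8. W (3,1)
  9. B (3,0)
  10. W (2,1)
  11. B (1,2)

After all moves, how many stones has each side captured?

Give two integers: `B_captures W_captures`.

Answer: 0 1

Derivation:
Move 1: B@(0,1) -> caps B=0 W=0
Move 2: W@(1,3) -> caps B=0 W=0
Move 3: B@(2,3) -> caps B=0 W=0
Move 4: W@(3,3) -> caps B=0 W=0
Move 5: B@(0,3) -> caps B=0 W=0
Move 6: W@(2,2) -> caps B=0 W=1
Move 7: B@(0,2) -> caps B=0 W=1
Move 8: W@(3,1) -> caps B=0 W=1
Move 9: B@(3,0) -> caps B=0 W=1
Move 10: W@(2,1) -> caps B=0 W=1
Move 11: B@(1,2) -> caps B=0 W=1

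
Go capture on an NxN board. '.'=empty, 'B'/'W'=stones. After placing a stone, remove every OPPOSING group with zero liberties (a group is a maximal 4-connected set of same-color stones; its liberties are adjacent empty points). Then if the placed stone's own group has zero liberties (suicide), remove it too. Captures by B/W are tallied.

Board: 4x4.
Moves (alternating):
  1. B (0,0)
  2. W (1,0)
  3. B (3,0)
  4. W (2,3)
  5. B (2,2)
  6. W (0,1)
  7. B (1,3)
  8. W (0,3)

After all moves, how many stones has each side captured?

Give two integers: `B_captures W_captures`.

Move 1: B@(0,0) -> caps B=0 W=0
Move 2: W@(1,0) -> caps B=0 W=0
Move 3: B@(3,0) -> caps B=0 W=0
Move 4: W@(2,3) -> caps B=0 W=0
Move 5: B@(2,2) -> caps B=0 W=0
Move 6: W@(0,1) -> caps B=0 W=1
Move 7: B@(1,3) -> caps B=0 W=1
Move 8: W@(0,3) -> caps B=0 W=1

Answer: 0 1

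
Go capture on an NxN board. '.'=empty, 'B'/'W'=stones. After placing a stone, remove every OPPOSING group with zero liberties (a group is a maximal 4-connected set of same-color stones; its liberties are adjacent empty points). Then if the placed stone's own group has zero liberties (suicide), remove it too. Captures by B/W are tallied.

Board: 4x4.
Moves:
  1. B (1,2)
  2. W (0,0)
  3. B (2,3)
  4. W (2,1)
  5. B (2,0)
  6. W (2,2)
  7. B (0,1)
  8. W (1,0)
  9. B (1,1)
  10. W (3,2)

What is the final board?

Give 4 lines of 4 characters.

Move 1: B@(1,2) -> caps B=0 W=0
Move 2: W@(0,0) -> caps B=0 W=0
Move 3: B@(2,3) -> caps B=0 W=0
Move 4: W@(2,1) -> caps B=0 W=0
Move 5: B@(2,0) -> caps B=0 W=0
Move 6: W@(2,2) -> caps B=0 W=0
Move 7: B@(0,1) -> caps B=0 W=0
Move 8: W@(1,0) -> caps B=0 W=0
Move 9: B@(1,1) -> caps B=2 W=0
Move 10: W@(3,2) -> caps B=2 W=0

Answer: .B..
.BB.
BWWB
..W.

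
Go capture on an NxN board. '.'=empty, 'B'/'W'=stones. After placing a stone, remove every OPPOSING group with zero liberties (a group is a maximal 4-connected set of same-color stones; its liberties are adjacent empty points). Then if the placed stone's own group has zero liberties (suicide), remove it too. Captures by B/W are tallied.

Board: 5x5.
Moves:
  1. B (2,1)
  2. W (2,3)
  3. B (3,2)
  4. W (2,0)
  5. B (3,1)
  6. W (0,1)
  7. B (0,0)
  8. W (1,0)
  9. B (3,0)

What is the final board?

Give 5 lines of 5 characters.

Move 1: B@(2,1) -> caps B=0 W=0
Move 2: W@(2,3) -> caps B=0 W=0
Move 3: B@(3,2) -> caps B=0 W=0
Move 4: W@(2,0) -> caps B=0 W=0
Move 5: B@(3,1) -> caps B=0 W=0
Move 6: W@(0,1) -> caps B=0 W=0
Move 7: B@(0,0) -> caps B=0 W=0
Move 8: W@(1,0) -> caps B=0 W=1
Move 9: B@(3,0) -> caps B=0 W=1

Answer: .W...
W....
WB.W.
BBB..
.....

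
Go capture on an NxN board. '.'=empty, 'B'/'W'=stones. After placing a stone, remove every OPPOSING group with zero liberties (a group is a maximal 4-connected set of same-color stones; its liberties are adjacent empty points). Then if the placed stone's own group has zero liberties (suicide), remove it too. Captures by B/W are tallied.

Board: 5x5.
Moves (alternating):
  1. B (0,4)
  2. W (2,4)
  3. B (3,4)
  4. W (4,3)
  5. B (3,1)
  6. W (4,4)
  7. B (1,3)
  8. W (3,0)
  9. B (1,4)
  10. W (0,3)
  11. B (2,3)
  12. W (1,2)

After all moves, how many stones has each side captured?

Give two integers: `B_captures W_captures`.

Answer: 1 0

Derivation:
Move 1: B@(0,4) -> caps B=0 W=0
Move 2: W@(2,4) -> caps B=0 W=0
Move 3: B@(3,4) -> caps B=0 W=0
Move 4: W@(4,3) -> caps B=0 W=0
Move 5: B@(3,1) -> caps B=0 W=0
Move 6: W@(4,4) -> caps B=0 W=0
Move 7: B@(1,3) -> caps B=0 W=0
Move 8: W@(3,0) -> caps B=0 W=0
Move 9: B@(1,4) -> caps B=0 W=0
Move 10: W@(0,3) -> caps B=0 W=0
Move 11: B@(2,3) -> caps B=1 W=0
Move 12: W@(1,2) -> caps B=1 W=0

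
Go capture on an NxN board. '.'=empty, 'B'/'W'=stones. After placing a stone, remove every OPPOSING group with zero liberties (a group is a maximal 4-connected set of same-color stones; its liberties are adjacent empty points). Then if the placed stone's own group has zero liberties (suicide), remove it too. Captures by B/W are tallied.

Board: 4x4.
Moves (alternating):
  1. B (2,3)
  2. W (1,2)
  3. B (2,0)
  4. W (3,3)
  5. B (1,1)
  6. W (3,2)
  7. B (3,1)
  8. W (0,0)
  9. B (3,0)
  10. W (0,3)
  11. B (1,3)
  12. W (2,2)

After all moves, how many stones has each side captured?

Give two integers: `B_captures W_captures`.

Answer: 0 2

Derivation:
Move 1: B@(2,3) -> caps B=0 W=0
Move 2: W@(1,2) -> caps B=0 W=0
Move 3: B@(2,0) -> caps B=0 W=0
Move 4: W@(3,3) -> caps B=0 W=0
Move 5: B@(1,1) -> caps B=0 W=0
Move 6: W@(3,2) -> caps B=0 W=0
Move 7: B@(3,1) -> caps B=0 W=0
Move 8: W@(0,0) -> caps B=0 W=0
Move 9: B@(3,0) -> caps B=0 W=0
Move 10: W@(0,3) -> caps B=0 W=0
Move 11: B@(1,3) -> caps B=0 W=0
Move 12: W@(2,2) -> caps B=0 W=2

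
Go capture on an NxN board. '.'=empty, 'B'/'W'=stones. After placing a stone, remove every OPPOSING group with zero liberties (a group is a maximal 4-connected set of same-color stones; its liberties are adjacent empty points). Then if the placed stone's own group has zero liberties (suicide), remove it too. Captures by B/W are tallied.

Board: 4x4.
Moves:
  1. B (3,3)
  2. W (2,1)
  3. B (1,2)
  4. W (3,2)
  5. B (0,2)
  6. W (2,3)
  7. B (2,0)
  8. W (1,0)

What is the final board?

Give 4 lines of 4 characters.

Move 1: B@(3,3) -> caps B=0 W=0
Move 2: W@(2,1) -> caps B=0 W=0
Move 3: B@(1,2) -> caps B=0 W=0
Move 4: W@(3,2) -> caps B=0 W=0
Move 5: B@(0,2) -> caps B=0 W=0
Move 6: W@(2,3) -> caps B=0 W=1
Move 7: B@(2,0) -> caps B=0 W=1
Move 8: W@(1,0) -> caps B=0 W=1

Answer: ..B.
W.B.
BW.W
..W.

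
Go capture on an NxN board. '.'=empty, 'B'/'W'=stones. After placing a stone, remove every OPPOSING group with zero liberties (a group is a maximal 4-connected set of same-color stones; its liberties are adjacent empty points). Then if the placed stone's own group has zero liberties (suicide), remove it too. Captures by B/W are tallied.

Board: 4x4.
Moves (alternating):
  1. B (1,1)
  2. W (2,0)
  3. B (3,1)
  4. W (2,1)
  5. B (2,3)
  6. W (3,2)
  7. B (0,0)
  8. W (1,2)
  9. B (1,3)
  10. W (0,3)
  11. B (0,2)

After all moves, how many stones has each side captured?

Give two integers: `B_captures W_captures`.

Answer: 1 0

Derivation:
Move 1: B@(1,1) -> caps B=0 W=0
Move 2: W@(2,0) -> caps B=0 W=0
Move 3: B@(3,1) -> caps B=0 W=0
Move 4: W@(2,1) -> caps B=0 W=0
Move 5: B@(2,3) -> caps B=0 W=0
Move 6: W@(3,2) -> caps B=0 W=0
Move 7: B@(0,0) -> caps B=0 W=0
Move 8: W@(1,2) -> caps B=0 W=0
Move 9: B@(1,3) -> caps B=0 W=0
Move 10: W@(0,3) -> caps B=0 W=0
Move 11: B@(0,2) -> caps B=1 W=0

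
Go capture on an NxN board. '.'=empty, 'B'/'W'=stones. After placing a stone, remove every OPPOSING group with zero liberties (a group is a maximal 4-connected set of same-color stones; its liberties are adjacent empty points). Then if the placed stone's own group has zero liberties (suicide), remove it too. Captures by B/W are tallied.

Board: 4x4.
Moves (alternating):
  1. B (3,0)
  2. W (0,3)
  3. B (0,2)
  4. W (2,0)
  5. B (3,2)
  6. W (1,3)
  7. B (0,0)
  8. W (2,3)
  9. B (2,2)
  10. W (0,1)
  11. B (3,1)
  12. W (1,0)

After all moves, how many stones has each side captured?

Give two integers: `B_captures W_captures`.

Move 1: B@(3,0) -> caps B=0 W=0
Move 2: W@(0,3) -> caps B=0 W=0
Move 3: B@(0,2) -> caps B=0 W=0
Move 4: W@(2,0) -> caps B=0 W=0
Move 5: B@(3,2) -> caps B=0 W=0
Move 6: W@(1,3) -> caps B=0 W=0
Move 7: B@(0,0) -> caps B=0 W=0
Move 8: W@(2,3) -> caps B=0 W=0
Move 9: B@(2,2) -> caps B=0 W=0
Move 10: W@(0,1) -> caps B=0 W=0
Move 11: B@(3,1) -> caps B=0 W=0
Move 12: W@(1,0) -> caps B=0 W=1

Answer: 0 1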